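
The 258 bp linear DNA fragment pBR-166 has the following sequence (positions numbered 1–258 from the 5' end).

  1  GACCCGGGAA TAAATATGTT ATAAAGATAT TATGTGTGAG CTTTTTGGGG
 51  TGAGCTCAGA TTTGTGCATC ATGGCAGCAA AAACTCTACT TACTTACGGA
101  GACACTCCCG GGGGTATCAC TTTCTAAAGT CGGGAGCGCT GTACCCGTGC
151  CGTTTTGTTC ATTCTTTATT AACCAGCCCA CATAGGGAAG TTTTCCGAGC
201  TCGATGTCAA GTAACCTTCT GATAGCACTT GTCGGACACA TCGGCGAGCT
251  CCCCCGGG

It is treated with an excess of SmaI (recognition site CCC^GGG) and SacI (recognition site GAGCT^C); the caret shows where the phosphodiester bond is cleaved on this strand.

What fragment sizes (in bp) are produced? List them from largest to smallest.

SmaI sites (CCCGGG) start at positions 3, 107, 253.
SmaI cuts after base 3 of each site, so after positions 5, 109, 255.
SacI sites (GAGCTC) start at positions 52, 197, 246.
SacI cuts after base 5 of each site (before the last base), so after positions 56, 201, 250.
Combined cut positions: 5, 56, 109, 201, 250, 255.
Linear molecule, 6 cuts → 7 fragments:
  1–5 → 5 bp
  6–56 → 51 bp
  57–109 → 53 bp
  110–201 → 92 bp
  202–250 → 49 bp
  251–255 → 5 bp
  256–258 → 3 bp
Sorted largest to smallest: 92, 53, 51, 49, 5, 5, 3 bp.

92, 53, 51, 49, 5, 5, 3 bp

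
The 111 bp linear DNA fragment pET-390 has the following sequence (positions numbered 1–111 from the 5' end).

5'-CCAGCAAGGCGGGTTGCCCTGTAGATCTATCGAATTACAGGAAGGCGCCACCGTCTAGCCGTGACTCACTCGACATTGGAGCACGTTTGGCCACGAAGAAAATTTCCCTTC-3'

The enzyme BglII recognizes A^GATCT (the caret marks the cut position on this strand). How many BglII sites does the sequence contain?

1

AGATCT occurs starting at position 23.
BglII cuts at 1 site.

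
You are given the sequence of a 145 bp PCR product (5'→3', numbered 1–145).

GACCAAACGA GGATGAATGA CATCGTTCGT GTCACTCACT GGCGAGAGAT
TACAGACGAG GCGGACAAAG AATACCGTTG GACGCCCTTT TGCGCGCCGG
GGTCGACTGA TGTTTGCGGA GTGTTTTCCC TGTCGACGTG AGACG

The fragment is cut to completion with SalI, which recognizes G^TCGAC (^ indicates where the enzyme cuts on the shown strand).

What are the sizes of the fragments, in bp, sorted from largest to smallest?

102, 30, 13 bp

SalI sites (GTCGAC) start at positions 102, 132.
SalI cuts after the first base of each site, so after positions 102, 132.
Linear molecule, 2 cuts → 3 fragments:
  1–102 → 102 bp
  103–132 → 30 bp
  133–145 → 13 bp
Sorted largest to smallest: 102, 30, 13 bp.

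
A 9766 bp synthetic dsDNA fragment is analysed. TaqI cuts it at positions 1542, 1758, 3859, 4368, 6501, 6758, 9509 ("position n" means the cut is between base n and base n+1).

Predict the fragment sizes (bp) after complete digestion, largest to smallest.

2751, 2133, 2101, 1542, 509, 257, 257, 216 bp

Linear molecule, 7 cuts → 8 fragments:
  1542 − 0 = 1542 bp
  1758 − 1542 = 216 bp
  3859 − 1758 = 2101 bp
  4368 − 3859 = 509 bp
  6501 − 4368 = 2133 bp
  6758 − 6501 = 257 bp
  9509 − 6758 = 2751 bp
  9766 − 9509 = 257 bp
Sorted largest to smallest: 2751, 2133, 2101, 1542, 509, 257, 257, 216 bp.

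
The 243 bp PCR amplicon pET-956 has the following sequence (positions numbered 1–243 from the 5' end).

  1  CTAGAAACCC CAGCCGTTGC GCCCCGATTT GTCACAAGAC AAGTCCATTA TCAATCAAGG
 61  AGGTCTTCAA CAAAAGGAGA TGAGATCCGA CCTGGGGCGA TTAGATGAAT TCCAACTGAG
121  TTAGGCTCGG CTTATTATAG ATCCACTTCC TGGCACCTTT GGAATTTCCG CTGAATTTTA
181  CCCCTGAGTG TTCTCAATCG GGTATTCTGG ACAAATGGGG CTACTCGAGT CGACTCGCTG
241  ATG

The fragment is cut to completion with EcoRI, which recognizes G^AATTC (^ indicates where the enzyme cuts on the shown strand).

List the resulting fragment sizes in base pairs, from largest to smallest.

The EcoRI site (GAATTC) starts at position 107.
EcoRI cuts after the first base of each site, so after position 107.
Linear molecule, 1 cut → 2 fragments:
  1–107 → 107 bp
  108–243 → 136 bp
Sorted largest to smallest: 136, 107 bp.

136, 107 bp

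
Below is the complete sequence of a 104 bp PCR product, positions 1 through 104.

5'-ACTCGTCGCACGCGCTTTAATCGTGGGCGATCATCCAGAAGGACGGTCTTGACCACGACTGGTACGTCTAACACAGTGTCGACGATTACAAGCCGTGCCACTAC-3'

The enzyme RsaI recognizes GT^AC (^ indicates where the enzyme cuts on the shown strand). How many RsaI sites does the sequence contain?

GTAC occurs starting at position 62.
RsaI cuts at 1 site.

1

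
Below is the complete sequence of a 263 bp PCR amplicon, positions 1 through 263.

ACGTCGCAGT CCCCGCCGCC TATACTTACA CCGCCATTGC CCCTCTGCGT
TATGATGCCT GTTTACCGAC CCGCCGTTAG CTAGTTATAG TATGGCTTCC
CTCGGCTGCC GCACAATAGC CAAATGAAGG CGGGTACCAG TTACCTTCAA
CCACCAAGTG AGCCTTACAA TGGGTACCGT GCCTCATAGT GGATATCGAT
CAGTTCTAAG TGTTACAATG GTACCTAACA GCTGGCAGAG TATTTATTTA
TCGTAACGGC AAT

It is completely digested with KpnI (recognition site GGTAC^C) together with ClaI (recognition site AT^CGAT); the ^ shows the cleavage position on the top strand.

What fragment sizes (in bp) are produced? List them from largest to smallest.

KpnI sites (GGTACC) start at positions 133, 173, 220.
KpnI cuts after base 5 of each site (before the last base), so after positions 137, 177, 224.
The ClaI site (ATCGAT) starts at position 195.
ClaI cuts after base 2 of each site, so after position 196.
Combined cut positions: 137, 177, 196, 224.
Linear molecule, 4 cuts → 5 fragments:
  1–137 → 137 bp
  138–177 → 40 bp
  178–196 → 19 bp
  197–224 → 28 bp
  225–263 → 39 bp
Sorted largest to smallest: 137, 40, 39, 28, 19 bp.

137, 40, 39, 28, 19 bp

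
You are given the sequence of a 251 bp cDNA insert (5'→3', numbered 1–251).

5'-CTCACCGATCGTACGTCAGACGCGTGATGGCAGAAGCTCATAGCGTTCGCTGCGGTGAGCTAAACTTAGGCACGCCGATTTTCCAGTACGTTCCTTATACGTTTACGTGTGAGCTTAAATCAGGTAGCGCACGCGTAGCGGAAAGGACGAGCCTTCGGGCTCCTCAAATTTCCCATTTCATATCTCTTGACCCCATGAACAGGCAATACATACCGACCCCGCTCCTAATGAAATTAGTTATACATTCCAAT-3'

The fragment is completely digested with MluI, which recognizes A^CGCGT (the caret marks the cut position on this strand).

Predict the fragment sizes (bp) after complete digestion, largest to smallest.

120, 111, 20 bp

MluI sites (ACGCGT) start at positions 20, 131.
MluI cuts after the first base of each site, so after positions 20, 131.
Linear molecule, 2 cuts → 3 fragments:
  1–20 → 20 bp
  21–131 → 111 bp
  132–251 → 120 bp
Sorted largest to smallest: 120, 111, 20 bp.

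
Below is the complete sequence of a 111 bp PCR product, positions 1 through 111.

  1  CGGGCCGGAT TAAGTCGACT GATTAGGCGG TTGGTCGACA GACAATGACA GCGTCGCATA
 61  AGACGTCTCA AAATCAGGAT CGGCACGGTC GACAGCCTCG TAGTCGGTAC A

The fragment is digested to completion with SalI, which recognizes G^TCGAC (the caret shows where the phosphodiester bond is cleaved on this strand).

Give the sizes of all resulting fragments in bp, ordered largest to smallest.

54, 23, 20, 14 bp

SalI sites (GTCGAC) start at positions 14, 34, 88.
SalI cuts after the first base of each site, so after positions 14, 34, 88.
Linear molecule, 3 cuts → 4 fragments:
  1–14 → 14 bp
  15–34 → 20 bp
  35–88 → 54 bp
  89–111 → 23 bp
Sorted largest to smallest: 54, 23, 20, 14 bp.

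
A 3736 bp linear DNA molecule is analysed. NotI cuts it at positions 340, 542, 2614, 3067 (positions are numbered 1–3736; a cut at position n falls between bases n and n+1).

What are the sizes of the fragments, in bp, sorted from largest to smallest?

Linear molecule, 4 cuts → 5 fragments:
  340 − 0 = 340 bp
  542 − 340 = 202 bp
  2614 − 542 = 2072 bp
  3067 − 2614 = 453 bp
  3736 − 3067 = 669 bp
Sorted largest to smallest: 2072, 669, 453, 340, 202 bp.

2072, 669, 453, 340, 202 bp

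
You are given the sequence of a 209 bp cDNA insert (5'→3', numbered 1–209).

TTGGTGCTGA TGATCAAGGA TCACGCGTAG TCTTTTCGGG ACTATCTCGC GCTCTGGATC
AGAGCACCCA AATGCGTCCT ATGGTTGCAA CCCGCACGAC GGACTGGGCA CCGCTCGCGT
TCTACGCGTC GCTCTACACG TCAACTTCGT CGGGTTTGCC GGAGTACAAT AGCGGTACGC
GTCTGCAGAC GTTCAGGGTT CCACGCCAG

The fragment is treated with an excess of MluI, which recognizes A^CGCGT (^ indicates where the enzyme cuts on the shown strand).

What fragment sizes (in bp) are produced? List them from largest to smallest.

MluI sites (ACGCGT) start at positions 23, 124, 177.
MluI cuts after the first base of each site, so after positions 23, 124, 177.
Linear molecule, 3 cuts → 4 fragments:
  1–23 → 23 bp
  24–124 → 101 bp
  125–177 → 53 bp
  178–209 → 32 bp
Sorted largest to smallest: 101, 53, 32, 23 bp.

101, 53, 32, 23 bp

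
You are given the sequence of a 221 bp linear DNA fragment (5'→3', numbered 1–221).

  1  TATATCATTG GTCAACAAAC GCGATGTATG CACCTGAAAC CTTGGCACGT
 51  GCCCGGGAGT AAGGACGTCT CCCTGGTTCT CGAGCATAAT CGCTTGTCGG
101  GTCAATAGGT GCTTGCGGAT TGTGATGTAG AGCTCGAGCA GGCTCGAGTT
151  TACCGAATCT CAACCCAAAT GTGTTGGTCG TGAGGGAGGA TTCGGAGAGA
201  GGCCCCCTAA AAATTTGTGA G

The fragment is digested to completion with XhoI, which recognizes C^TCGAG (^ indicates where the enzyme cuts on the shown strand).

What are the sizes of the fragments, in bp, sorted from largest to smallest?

79, 78, 54, 10 bp

XhoI sites (CTCGAG) start at positions 79, 133, 143.
XhoI cuts after the first base of each site, so after positions 79, 133, 143.
Linear molecule, 3 cuts → 4 fragments:
  1–79 → 79 bp
  80–133 → 54 bp
  134–143 → 10 bp
  144–221 → 78 bp
Sorted largest to smallest: 79, 78, 54, 10 bp.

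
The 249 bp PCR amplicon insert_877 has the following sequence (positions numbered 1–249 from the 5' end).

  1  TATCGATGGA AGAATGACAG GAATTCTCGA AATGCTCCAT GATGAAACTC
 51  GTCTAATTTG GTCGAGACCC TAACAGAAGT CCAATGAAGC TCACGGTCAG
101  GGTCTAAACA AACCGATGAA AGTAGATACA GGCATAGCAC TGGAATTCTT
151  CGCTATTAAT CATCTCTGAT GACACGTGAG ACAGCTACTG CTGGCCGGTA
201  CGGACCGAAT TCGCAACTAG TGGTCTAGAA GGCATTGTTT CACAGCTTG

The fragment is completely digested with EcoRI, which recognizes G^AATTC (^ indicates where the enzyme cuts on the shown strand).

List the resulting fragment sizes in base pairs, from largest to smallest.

EcoRI sites (GAATTC) start at positions 21, 143, 207.
EcoRI cuts after the first base of each site, so after positions 21, 143, 207.
Linear molecule, 3 cuts → 4 fragments:
  1–21 → 21 bp
  22–143 → 122 bp
  144–207 → 64 bp
  208–249 → 42 bp
Sorted largest to smallest: 122, 64, 42, 21 bp.

122, 64, 42, 21 bp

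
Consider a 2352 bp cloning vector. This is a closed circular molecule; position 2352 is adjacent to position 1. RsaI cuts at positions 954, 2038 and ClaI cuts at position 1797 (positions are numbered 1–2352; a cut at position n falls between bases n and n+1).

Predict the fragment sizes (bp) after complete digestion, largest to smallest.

1268, 843, 241 bp

Combined cut positions (sorted): 954, 1797, 2038.
Circular molecule, 3 cuts → 3 fragments:
  1797 − 954 = 843 bp
  2038 − 1797 = 241 bp
  wrap: 2352 − 2038 + 954 = 1268 bp
Sorted largest to smallest: 1268, 843, 241 bp.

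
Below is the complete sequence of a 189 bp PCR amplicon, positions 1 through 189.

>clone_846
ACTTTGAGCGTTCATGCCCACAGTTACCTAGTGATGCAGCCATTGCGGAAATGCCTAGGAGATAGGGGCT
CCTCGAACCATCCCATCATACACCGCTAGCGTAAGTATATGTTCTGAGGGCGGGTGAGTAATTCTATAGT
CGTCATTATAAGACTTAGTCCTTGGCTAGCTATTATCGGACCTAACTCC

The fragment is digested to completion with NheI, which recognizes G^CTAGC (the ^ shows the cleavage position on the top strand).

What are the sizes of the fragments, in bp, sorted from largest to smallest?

95, 70, 24 bp

NheI sites (GCTAGC) start at positions 95, 165.
NheI cuts after the first base of each site, so after positions 95, 165.
Linear molecule, 2 cuts → 3 fragments:
  1–95 → 95 bp
  96–165 → 70 bp
  166–189 → 24 bp
Sorted largest to smallest: 95, 70, 24 bp.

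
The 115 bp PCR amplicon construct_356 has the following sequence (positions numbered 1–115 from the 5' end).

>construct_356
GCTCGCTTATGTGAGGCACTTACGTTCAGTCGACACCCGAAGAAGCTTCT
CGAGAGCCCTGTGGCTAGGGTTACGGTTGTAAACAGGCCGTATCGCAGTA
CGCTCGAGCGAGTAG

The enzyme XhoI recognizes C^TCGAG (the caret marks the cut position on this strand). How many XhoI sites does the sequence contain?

CTCGAG occurs starting at positions 49, 103.
XhoI cuts at 2 sites.

2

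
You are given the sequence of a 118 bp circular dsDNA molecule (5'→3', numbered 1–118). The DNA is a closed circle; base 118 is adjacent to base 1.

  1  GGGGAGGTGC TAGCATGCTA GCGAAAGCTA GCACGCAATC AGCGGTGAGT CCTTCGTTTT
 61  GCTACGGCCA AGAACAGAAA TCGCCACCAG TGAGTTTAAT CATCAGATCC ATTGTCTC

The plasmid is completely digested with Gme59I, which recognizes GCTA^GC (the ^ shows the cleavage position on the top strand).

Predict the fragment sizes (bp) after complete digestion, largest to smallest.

Gme59I sites (GCTAGC) start at positions 9, 17, 27.
Gme59I cuts after base 4 of each site, so after positions 12, 20, 30.
Circular molecule, 3 cuts → 3 fragments:
  13–20 → 8 bp
  21–30 → 10 bp
  31–118 then 1–12 → 88 + 12 = 100 bp
Sorted largest to smallest: 100, 10, 8 bp.

100, 10, 8 bp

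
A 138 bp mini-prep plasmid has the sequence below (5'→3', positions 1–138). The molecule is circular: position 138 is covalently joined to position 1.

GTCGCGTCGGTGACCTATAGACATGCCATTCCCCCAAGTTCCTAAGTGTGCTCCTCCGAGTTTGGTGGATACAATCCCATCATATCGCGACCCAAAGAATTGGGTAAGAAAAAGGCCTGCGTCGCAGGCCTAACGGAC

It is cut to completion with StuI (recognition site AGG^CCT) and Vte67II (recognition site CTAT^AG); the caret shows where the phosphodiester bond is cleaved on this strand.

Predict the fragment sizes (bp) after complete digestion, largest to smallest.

97, 28, 13 bp

StuI sites (AGGCCT) start at positions 113, 126.
StuI cuts after base 3 of each site, so after positions 115, 128.
The Vte67II site (CTATAG) starts at position 15.
Vte67II cuts after base 4 of each site, so after position 18.
Combined cut positions: 18, 115, 128.
Circular molecule, 3 cuts → 3 fragments:
  19–115 → 97 bp
  116–128 → 13 bp
  129–138 then 1–18 → 10 + 18 = 28 bp
Sorted largest to smallest: 97, 28, 13 bp.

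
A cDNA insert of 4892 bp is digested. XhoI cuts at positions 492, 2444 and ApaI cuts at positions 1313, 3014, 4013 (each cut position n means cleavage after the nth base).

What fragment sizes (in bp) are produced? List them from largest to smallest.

Combined cut positions (sorted): 492, 1313, 2444, 3014, 4013.
Linear molecule, 5 cuts → 6 fragments:
  492 − 0 = 492 bp
  1313 − 492 = 821 bp
  2444 − 1313 = 1131 bp
  3014 − 2444 = 570 bp
  4013 − 3014 = 999 bp
  4892 − 4013 = 879 bp
Sorted largest to smallest: 1131, 999, 879, 821, 570, 492 bp.

1131, 999, 879, 821, 570, 492 bp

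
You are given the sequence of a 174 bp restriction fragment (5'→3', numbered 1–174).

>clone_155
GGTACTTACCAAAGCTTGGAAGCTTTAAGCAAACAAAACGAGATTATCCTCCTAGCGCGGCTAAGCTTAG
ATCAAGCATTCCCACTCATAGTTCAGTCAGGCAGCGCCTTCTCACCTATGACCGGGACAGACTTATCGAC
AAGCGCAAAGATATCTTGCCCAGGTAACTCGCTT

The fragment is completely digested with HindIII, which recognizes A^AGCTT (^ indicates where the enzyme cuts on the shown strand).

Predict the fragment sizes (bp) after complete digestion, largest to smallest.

111, 43, 12, 8 bp

HindIII sites (AAGCTT) start at positions 12, 20, 63.
HindIII cuts after the first base of each site, so after positions 12, 20, 63.
Linear molecule, 3 cuts → 4 fragments:
  1–12 → 12 bp
  13–20 → 8 bp
  21–63 → 43 bp
  64–174 → 111 bp
Sorted largest to smallest: 111, 43, 12, 8 bp.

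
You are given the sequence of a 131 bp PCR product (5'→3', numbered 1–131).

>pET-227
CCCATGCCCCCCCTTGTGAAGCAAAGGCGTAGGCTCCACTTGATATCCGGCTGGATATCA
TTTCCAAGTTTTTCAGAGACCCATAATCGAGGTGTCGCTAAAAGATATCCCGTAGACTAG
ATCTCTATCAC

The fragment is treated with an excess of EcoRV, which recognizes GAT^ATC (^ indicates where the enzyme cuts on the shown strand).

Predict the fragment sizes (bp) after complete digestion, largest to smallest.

EcoRV sites (GATATC) start at positions 42, 54, 104.
EcoRV cuts after base 3 of each site, so after positions 44, 56, 106.
Linear molecule, 3 cuts → 4 fragments:
  1–44 → 44 bp
  45–56 → 12 bp
  57–106 → 50 bp
  107–131 → 25 bp
Sorted largest to smallest: 50, 44, 25, 12 bp.

50, 44, 25, 12 bp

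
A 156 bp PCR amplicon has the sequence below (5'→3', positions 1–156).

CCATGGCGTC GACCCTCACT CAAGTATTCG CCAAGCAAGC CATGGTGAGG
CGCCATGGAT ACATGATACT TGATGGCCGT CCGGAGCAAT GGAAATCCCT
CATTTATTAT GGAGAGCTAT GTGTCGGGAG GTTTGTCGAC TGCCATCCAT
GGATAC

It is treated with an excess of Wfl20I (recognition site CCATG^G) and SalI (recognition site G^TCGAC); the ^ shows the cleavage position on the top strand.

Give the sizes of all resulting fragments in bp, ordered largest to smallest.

Wfl20I sites (CCATGG) start at positions 1, 40, 53, 147.
Wfl20I cuts after base 5 of each site (before the last base), so after positions 5, 44, 57, 151.
SalI sites (GTCGAC) start at positions 8, 135.
SalI cuts after the first base of each site, so after positions 8, 135.
Combined cut positions: 5, 8, 44, 57, 135, 151.
Linear molecule, 6 cuts → 7 fragments:
  1–5 → 5 bp
  6–8 → 3 bp
  9–44 → 36 bp
  45–57 → 13 bp
  58–135 → 78 bp
  136–151 → 16 bp
  152–156 → 5 bp
Sorted largest to smallest: 78, 36, 16, 13, 5, 5, 3 bp.

78, 36, 16, 13, 5, 5, 3 bp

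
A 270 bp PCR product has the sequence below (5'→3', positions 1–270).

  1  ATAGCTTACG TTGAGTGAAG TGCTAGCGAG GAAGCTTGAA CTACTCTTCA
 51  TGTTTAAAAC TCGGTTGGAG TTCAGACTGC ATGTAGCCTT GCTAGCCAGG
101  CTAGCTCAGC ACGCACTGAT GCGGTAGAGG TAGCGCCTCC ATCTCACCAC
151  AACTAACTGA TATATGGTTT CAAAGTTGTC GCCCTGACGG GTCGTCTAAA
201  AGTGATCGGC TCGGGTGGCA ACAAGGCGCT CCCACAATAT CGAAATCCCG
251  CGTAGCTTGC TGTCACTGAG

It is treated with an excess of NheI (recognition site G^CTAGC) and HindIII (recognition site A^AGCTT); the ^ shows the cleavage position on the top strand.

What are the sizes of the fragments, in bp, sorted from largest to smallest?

170, 59, 22, 10, 9 bp

NheI sites (GCTAGC) start at positions 22, 91, 100.
NheI cuts after the first base of each site, so after positions 22, 91, 100.
The HindIII site (AAGCTT) starts at position 32.
HindIII cuts after the first base of each site, so after position 32.
Combined cut positions: 22, 32, 91, 100.
Linear molecule, 4 cuts → 5 fragments:
  1–22 → 22 bp
  23–32 → 10 bp
  33–91 → 59 bp
  92–100 → 9 bp
  101–270 → 170 bp
Sorted largest to smallest: 170, 59, 22, 10, 9 bp.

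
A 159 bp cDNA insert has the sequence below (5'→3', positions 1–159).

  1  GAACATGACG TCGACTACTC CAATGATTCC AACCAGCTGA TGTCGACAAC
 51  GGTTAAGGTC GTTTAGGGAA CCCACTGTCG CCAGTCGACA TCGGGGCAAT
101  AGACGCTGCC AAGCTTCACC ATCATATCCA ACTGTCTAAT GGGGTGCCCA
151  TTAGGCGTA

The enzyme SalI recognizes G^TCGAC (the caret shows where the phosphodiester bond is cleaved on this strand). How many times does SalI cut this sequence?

GTCGAC occurs starting at positions 10, 42, 84.
SalI cuts at 3 sites.

3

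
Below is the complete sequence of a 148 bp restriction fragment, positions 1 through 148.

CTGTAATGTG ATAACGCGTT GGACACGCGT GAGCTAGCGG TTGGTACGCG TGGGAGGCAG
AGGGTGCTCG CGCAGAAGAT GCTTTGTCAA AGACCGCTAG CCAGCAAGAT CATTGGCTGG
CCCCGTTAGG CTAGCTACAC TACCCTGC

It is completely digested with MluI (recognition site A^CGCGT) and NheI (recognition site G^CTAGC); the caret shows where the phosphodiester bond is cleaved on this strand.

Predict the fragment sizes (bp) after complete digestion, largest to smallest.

50, 34, 18, 14, 13, 11, 8 bp

MluI sites (ACGCGT) start at positions 14, 25, 46.
MluI cuts after the first base of each site, so after positions 14, 25, 46.
NheI sites (GCTAGC) start at positions 33, 96, 130.
NheI cuts after the first base of each site, so after positions 33, 96, 130.
Combined cut positions: 14, 25, 33, 46, 96, 130.
Linear molecule, 6 cuts → 7 fragments:
  1–14 → 14 bp
  15–25 → 11 bp
  26–33 → 8 bp
  34–46 → 13 bp
  47–96 → 50 bp
  97–130 → 34 bp
  131–148 → 18 bp
Sorted largest to smallest: 50, 34, 18, 14, 13, 11, 8 bp.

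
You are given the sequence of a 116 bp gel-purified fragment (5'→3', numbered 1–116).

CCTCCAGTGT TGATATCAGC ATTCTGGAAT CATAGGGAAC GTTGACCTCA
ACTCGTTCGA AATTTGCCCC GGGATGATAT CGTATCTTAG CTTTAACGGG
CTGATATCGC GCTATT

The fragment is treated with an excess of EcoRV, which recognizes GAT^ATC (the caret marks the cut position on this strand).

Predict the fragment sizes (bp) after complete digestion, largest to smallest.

64, 27, 14, 11 bp

EcoRV sites (GATATC) start at positions 12, 76, 103.
EcoRV cuts after base 3 of each site, so after positions 14, 78, 105.
Linear molecule, 3 cuts → 4 fragments:
  1–14 → 14 bp
  15–78 → 64 bp
  79–105 → 27 bp
  106–116 → 11 bp
Sorted largest to smallest: 64, 27, 14, 11 bp.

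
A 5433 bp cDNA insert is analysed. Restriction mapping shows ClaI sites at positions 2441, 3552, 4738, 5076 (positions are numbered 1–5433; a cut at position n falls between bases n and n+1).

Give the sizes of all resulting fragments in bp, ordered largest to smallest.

2441, 1186, 1111, 357, 338 bp

Linear molecule, 4 cuts → 5 fragments:
  2441 − 0 = 2441 bp
  3552 − 2441 = 1111 bp
  4738 − 3552 = 1186 bp
  5076 − 4738 = 338 bp
  5433 − 5076 = 357 bp
Sorted largest to smallest: 2441, 1186, 1111, 357, 338 bp.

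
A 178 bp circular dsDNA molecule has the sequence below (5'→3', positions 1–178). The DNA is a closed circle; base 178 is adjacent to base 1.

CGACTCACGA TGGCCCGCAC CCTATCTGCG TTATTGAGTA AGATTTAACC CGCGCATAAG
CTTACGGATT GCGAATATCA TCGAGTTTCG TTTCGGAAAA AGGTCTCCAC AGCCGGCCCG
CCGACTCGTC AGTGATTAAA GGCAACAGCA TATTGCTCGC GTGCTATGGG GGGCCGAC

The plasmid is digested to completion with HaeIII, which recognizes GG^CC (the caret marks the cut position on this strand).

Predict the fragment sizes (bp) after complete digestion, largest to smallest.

HaeIII sites (GGCC) start at positions 12, 115, 172.
HaeIII cuts after base 2 of each site, so after positions 13, 116, 173.
Circular molecule, 3 cuts → 3 fragments:
  14–116 → 103 bp
  117–173 → 57 bp
  174–178 then 1–13 → 5 + 13 = 18 bp
Sorted largest to smallest: 103, 57, 18 bp.

103, 57, 18 bp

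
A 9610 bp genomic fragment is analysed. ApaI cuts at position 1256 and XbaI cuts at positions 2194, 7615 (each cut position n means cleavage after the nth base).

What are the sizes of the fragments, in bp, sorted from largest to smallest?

5421, 1995, 1256, 938 bp

Combined cut positions (sorted): 1256, 2194, 7615.
Linear molecule, 3 cuts → 4 fragments:
  1256 − 0 = 1256 bp
  2194 − 1256 = 938 bp
  7615 − 2194 = 5421 bp
  9610 − 7615 = 1995 bp
Sorted largest to smallest: 5421, 1995, 1256, 938 bp.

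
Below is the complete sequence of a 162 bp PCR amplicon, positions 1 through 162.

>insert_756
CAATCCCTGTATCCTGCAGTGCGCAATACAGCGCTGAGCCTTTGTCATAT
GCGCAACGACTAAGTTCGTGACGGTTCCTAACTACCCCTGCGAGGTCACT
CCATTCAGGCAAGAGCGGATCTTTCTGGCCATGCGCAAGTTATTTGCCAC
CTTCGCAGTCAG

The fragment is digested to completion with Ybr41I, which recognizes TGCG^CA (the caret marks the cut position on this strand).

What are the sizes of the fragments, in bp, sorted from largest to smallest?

82, 30, 27, 23 bp

Ybr41I sites (TGCGCA) start at positions 20, 50, 132.
Ybr41I cuts after base 4 of each site, so after positions 23, 53, 135.
Linear molecule, 3 cuts → 4 fragments:
  1–23 → 23 bp
  24–53 → 30 bp
  54–135 → 82 bp
  136–162 → 27 bp
Sorted largest to smallest: 82, 30, 27, 23 bp.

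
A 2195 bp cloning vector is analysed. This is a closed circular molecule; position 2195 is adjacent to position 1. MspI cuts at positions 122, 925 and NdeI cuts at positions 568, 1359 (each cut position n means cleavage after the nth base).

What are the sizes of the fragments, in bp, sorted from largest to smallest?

958, 446, 434, 357 bp

Combined cut positions (sorted): 122, 568, 925, 1359.
Circular molecule, 4 cuts → 4 fragments:
  568 − 122 = 446 bp
  925 − 568 = 357 bp
  1359 − 925 = 434 bp
  wrap: 2195 − 1359 + 122 = 958 bp
Sorted largest to smallest: 958, 446, 434, 357 bp.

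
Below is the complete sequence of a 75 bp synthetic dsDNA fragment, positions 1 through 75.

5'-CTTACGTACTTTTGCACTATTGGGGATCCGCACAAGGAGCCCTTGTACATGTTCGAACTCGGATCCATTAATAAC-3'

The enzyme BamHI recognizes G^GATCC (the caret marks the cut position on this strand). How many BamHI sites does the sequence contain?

GGATCC occurs starting at positions 24, 61.
BamHI cuts at 2 sites.

2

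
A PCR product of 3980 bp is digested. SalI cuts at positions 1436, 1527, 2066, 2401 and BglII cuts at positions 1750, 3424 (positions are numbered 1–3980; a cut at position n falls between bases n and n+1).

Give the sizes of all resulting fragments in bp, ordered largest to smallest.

1436, 1023, 556, 335, 316, 223, 91 bp

Combined cut positions (sorted): 1436, 1527, 1750, 2066, 2401, 3424.
Linear molecule, 6 cuts → 7 fragments:
  1436 − 0 = 1436 bp
  1527 − 1436 = 91 bp
  1750 − 1527 = 223 bp
  2066 − 1750 = 316 bp
  2401 − 2066 = 335 bp
  3424 − 2401 = 1023 bp
  3980 − 3424 = 556 bp
Sorted largest to smallest: 1436, 1023, 556, 335, 316, 223, 91 bp.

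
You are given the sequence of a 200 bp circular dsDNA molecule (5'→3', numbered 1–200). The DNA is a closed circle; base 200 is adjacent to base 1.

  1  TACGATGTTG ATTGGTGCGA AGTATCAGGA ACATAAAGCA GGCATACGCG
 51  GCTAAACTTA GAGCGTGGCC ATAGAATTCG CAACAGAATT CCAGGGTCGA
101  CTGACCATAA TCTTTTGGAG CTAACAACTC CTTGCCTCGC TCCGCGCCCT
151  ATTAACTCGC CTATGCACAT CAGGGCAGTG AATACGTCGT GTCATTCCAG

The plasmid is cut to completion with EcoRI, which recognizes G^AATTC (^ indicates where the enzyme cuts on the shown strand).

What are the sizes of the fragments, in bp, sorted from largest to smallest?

188, 12 bp

EcoRI sites (GAATTC) start at positions 74, 86.
EcoRI cuts after the first base of each site, so after positions 74, 86.
Circular molecule, 2 cuts → 2 fragments:
  75–86 → 12 bp
  87–200 then 1–74 → 114 + 74 = 188 bp
Sorted largest to smallest: 188, 12 bp.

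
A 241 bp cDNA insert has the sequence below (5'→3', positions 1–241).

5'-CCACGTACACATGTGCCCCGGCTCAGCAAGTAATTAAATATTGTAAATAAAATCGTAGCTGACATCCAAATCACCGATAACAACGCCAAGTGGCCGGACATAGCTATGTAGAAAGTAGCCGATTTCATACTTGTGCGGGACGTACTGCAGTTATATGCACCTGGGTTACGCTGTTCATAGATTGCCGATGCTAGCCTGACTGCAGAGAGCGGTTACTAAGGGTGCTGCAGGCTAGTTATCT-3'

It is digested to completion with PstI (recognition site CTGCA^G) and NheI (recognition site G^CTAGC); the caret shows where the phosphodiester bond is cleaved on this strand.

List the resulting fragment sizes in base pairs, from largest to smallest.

PstI sites (CTGCAG) start at positions 145, 200, 225.
PstI cuts after base 5 of each site (before the last base), so after positions 149, 204, 229.
The NheI site (GCTAGC) starts at position 190.
NheI cuts after the first base of each site, so after position 190.
Combined cut positions: 149, 190, 204, 229.
Linear molecule, 4 cuts → 5 fragments:
  1–149 → 149 bp
  150–190 → 41 bp
  191–204 → 14 bp
  205–229 → 25 bp
  230–241 → 12 bp
Sorted largest to smallest: 149, 41, 25, 14, 12 bp.

149, 41, 25, 14, 12 bp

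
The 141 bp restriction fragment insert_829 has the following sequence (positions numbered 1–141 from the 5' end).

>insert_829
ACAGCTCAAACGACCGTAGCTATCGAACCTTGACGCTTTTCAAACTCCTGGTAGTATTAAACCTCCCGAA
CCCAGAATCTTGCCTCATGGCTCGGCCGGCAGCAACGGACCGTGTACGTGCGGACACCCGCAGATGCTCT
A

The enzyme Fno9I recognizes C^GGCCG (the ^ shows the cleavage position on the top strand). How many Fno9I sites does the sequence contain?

CGGCCG occurs starting at position 93.
Fno9I cuts at 1 site.

1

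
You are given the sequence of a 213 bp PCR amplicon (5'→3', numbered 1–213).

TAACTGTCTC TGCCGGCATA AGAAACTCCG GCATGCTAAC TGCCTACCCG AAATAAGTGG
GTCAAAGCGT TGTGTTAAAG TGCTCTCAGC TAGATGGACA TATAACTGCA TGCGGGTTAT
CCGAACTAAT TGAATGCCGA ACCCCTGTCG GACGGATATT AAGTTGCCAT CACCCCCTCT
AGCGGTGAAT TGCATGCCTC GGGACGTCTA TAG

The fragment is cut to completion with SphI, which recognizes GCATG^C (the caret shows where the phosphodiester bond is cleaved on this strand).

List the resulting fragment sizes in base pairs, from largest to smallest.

84, 77, 35, 17 bp

SphI sites (GCATGC) start at positions 31, 108, 192.
SphI cuts after base 5 of each site (before the last base), so after positions 35, 112, 196.
Linear molecule, 3 cuts → 4 fragments:
  1–35 → 35 bp
  36–112 → 77 bp
  113–196 → 84 bp
  197–213 → 17 bp
Sorted largest to smallest: 84, 77, 35, 17 bp.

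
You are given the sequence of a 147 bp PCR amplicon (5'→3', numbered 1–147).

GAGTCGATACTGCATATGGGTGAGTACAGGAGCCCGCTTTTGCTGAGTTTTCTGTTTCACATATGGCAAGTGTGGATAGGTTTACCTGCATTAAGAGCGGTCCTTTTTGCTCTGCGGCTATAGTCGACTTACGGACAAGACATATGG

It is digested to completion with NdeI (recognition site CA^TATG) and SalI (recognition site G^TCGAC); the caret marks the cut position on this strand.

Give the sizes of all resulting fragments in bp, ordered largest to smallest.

NdeI sites (CATATG) start at positions 13, 60, 141.
NdeI cuts after base 2 of each site, so after positions 14, 61, 142.
The SalI site (GTCGAC) starts at position 123.
SalI cuts after the first base of each site, so after position 123.
Combined cut positions: 14, 61, 123, 142.
Linear molecule, 4 cuts → 5 fragments:
  1–14 → 14 bp
  15–61 → 47 bp
  62–123 → 62 bp
  124–142 → 19 bp
  143–147 → 5 bp
Sorted largest to smallest: 62, 47, 19, 14, 5 bp.

62, 47, 19, 14, 5 bp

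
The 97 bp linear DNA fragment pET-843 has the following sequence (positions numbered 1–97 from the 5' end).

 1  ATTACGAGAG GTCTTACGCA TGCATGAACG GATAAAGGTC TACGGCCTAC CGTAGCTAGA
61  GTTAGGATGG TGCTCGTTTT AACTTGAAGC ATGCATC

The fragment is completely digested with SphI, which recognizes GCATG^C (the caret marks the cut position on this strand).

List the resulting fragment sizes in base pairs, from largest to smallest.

SphI sites (GCATGC) start at positions 18, 89.
SphI cuts after base 5 of each site (before the last base), so after positions 22, 93.
Linear molecule, 2 cuts → 3 fragments:
  1–22 → 22 bp
  23–93 → 71 bp
  94–97 → 4 bp
Sorted largest to smallest: 71, 22, 4 bp.

71, 22, 4 bp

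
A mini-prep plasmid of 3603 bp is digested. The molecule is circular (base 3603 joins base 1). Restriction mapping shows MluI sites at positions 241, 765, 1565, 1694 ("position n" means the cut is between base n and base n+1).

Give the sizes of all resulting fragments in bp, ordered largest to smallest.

2150, 800, 524, 129 bp

Circular molecule, 4 cuts → 4 fragments:
  765 − 241 = 524 bp
  1565 − 765 = 800 bp
  1694 − 1565 = 129 bp
  wrap: 3603 − 1694 + 241 = 2150 bp
Sorted largest to smallest: 2150, 800, 524, 129 bp.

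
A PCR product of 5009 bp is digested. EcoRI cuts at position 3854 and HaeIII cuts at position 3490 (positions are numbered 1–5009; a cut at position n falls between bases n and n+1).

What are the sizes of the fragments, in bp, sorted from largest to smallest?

3490, 1155, 364 bp

Combined cut positions (sorted): 3490, 3854.
Linear molecule, 2 cuts → 3 fragments:
  3490 − 0 = 3490 bp
  3854 − 3490 = 364 bp
  5009 − 3854 = 1155 bp
Sorted largest to smallest: 3490, 1155, 364 bp.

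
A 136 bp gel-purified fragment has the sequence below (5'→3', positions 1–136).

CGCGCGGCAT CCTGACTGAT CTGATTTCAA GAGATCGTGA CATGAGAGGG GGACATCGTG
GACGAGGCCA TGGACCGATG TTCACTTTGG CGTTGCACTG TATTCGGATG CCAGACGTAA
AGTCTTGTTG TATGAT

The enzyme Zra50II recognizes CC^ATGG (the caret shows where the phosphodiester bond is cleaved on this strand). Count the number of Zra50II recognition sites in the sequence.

CCATGG occurs starting at position 68.
Zra50II cuts at 1 site.

1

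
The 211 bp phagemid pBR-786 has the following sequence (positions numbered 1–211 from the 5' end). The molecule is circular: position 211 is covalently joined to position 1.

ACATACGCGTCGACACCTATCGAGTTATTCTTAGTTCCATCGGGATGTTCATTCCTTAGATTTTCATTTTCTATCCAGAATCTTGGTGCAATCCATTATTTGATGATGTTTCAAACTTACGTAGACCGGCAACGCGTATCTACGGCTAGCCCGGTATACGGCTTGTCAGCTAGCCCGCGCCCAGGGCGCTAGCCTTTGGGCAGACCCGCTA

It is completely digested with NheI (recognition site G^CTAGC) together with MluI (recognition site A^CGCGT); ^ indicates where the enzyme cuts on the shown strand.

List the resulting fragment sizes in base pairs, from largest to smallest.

127, 28, 24, 19, 13 bp

NheI sites (GCTAGC) start at positions 145, 169, 188.
NheI cuts after the first base of each site, so after positions 145, 169, 188.
MluI sites (ACGCGT) start at positions 5, 132.
MluI cuts after the first base of each site, so after positions 5, 132.
Combined cut positions: 5, 132, 145, 169, 188.
Circular molecule, 5 cuts → 5 fragments:
  6–132 → 127 bp
  133–145 → 13 bp
  146–169 → 24 bp
  170–188 → 19 bp
  189–211 then 1–5 → 23 + 5 = 28 bp
Sorted largest to smallest: 127, 28, 24, 19, 13 bp.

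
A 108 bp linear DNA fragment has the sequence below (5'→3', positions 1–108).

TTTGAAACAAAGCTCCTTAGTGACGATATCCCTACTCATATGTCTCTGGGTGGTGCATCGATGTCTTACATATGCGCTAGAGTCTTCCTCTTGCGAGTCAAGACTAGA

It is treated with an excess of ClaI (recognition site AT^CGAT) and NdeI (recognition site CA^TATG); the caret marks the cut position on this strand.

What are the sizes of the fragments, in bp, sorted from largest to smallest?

The ClaI site (ATCGAT) starts at position 57.
ClaI cuts after base 2 of each site, so after position 58.
NdeI sites (CATATG) start at positions 37, 69.
NdeI cuts after base 2 of each site, so after positions 38, 70.
Combined cut positions: 38, 58, 70.
Linear molecule, 3 cuts → 4 fragments:
  1–38 → 38 bp
  39–58 → 20 bp
  59–70 → 12 bp
  71–108 → 38 bp
Sorted largest to smallest: 38, 38, 20, 12 bp.

38, 38, 20, 12 bp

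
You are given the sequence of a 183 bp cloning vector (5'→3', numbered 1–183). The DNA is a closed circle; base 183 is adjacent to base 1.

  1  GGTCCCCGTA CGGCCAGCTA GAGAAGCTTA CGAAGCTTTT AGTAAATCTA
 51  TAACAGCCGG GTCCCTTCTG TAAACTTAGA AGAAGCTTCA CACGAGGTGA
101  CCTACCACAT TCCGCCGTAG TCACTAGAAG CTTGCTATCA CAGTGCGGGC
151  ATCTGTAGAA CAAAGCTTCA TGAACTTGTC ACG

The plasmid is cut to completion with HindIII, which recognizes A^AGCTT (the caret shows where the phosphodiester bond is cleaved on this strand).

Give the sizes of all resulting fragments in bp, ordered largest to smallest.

HindIII sites (AAGCTT) start at positions 24, 33, 83, 128, 163.
HindIII cuts after the first base of each site, so after positions 24, 33, 83, 128, 163.
Circular molecule, 5 cuts → 5 fragments:
  25–33 → 9 bp
  34–83 → 50 bp
  84–128 → 45 bp
  129–163 → 35 bp
  164–183 then 1–24 → 20 + 24 = 44 bp
Sorted largest to smallest: 50, 45, 44, 35, 9 bp.

50, 45, 44, 35, 9 bp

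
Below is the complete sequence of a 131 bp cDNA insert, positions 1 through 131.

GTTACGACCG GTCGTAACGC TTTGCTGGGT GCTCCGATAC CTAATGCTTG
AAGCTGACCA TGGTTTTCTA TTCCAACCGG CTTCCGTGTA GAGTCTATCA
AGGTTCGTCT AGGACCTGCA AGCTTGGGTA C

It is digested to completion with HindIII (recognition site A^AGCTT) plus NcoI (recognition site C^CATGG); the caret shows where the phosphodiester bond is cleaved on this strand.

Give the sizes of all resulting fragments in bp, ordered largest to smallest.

The HindIII site (AAGCTT) starts at position 120.
HindIII cuts after the first base of each site, so after position 120.
The NcoI site (CCATGG) starts at position 58.
NcoI cuts after the first base of each site, so after position 58.
Combined cut positions: 58, 120.
Linear molecule, 2 cuts → 3 fragments:
  1–58 → 58 bp
  59–120 → 62 bp
  121–131 → 11 bp
Sorted largest to smallest: 62, 58, 11 bp.

62, 58, 11 bp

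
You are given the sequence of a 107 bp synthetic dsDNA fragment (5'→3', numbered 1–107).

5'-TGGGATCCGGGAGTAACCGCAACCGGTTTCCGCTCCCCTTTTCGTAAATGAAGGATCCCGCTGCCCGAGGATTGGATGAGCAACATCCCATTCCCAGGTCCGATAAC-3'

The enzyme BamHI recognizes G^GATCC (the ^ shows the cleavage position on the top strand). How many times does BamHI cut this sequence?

GGATCC occurs starting at positions 3, 53.
BamHI cuts at 2 sites.

2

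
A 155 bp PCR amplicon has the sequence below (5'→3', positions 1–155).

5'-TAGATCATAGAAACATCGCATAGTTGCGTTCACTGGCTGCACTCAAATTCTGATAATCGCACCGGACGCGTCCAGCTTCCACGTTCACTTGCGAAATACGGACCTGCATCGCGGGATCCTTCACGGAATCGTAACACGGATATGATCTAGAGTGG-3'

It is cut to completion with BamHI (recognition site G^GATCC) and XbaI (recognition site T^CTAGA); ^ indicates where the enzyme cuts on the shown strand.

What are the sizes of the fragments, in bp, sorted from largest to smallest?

The BamHI site (GGATCC) starts at position 114.
BamHI cuts after the first base of each site, so after position 114.
The XbaI site (TCTAGA) starts at position 146.
XbaI cuts after the first base of each site, so after position 146.
Combined cut positions: 114, 146.
Linear molecule, 2 cuts → 3 fragments:
  1–114 → 114 bp
  115–146 → 32 bp
  147–155 → 9 bp
Sorted largest to smallest: 114, 32, 9 bp.

114, 32, 9 bp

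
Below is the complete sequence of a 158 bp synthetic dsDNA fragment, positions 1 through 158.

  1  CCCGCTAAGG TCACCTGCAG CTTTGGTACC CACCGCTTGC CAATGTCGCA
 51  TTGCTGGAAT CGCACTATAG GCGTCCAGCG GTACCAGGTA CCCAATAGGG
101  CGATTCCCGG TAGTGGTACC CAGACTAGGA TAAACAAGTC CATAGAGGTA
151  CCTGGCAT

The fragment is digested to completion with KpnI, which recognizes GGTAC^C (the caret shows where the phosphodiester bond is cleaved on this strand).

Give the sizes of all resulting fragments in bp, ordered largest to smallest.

KpnI sites (GGTACC) start at positions 25, 80, 87, 115, 147.
KpnI cuts after base 5 of each site (before the last base), so after positions 29, 84, 91, 119, 151.
Linear molecule, 5 cuts → 6 fragments:
  1–29 → 29 bp
  30–84 → 55 bp
  85–91 → 7 bp
  92–119 → 28 bp
  120–151 → 32 bp
  152–158 → 7 bp
Sorted largest to smallest: 55, 32, 29, 28, 7, 7 bp.

55, 32, 29, 28, 7, 7 bp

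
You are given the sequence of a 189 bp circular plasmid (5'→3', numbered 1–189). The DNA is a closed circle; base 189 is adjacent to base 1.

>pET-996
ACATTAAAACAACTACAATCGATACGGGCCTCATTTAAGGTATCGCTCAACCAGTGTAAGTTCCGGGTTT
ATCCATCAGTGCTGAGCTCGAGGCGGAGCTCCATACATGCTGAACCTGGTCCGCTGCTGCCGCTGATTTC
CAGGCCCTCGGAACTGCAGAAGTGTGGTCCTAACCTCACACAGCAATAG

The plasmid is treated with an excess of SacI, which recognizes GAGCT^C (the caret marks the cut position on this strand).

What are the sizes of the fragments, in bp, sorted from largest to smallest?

177, 12 bp

SacI sites (GAGCTC) start at positions 84, 96.
SacI cuts after base 5 of each site (before the last base), so after positions 88, 100.
Circular molecule, 2 cuts → 2 fragments:
  89–100 → 12 bp
  101–189 then 1–88 → 89 + 88 = 177 bp
Sorted largest to smallest: 177, 12 bp.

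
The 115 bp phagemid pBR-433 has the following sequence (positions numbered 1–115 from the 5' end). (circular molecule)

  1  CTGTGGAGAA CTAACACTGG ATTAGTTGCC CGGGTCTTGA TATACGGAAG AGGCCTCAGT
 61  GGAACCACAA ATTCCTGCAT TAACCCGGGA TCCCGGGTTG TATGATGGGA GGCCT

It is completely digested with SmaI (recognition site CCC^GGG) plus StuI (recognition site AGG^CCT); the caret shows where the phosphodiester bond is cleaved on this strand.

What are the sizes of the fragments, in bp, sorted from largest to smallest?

34, 33, 22, 18, 8 bp

SmaI sites (CCCGGG) start at positions 29, 84, 92.
SmaI cuts after base 3 of each site, so after positions 31, 86, 94.
StuI sites (AGGCCT) start at positions 51, 110.
StuI cuts after base 3 of each site, so after positions 53, 112.
Combined cut positions: 31, 53, 86, 94, 112.
Circular molecule, 5 cuts → 5 fragments:
  32–53 → 22 bp
  54–86 → 33 bp
  87–94 → 8 bp
  95–112 → 18 bp
  113–115 then 1–31 → 3 + 31 = 34 bp
Sorted largest to smallest: 34, 33, 22, 18, 8 bp.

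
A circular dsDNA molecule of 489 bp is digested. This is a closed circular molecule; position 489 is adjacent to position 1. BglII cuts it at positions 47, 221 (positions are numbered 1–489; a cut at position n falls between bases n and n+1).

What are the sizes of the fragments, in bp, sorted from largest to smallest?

315, 174 bp

Circular molecule, 2 cuts → 2 fragments:
  221 − 47 = 174 bp
  wrap: 489 − 221 + 47 = 315 bp
Sorted largest to smallest: 315, 174 bp.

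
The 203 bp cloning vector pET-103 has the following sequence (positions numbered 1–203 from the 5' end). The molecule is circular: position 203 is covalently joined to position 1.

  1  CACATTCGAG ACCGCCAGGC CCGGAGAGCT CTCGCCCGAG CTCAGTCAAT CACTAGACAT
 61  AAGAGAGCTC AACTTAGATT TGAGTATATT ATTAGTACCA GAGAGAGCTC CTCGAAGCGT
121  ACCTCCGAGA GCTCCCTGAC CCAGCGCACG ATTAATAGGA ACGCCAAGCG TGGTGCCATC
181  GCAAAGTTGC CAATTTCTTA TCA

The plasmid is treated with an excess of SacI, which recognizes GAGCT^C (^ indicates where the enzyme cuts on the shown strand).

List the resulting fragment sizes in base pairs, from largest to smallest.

100, 40, 27, 24, 12 bp

SacI sites (GAGCTC) start at positions 26, 38, 65, 105, 129.
SacI cuts after base 5 of each site (before the last base), so after positions 30, 42, 69, 109, 133.
Circular molecule, 5 cuts → 5 fragments:
  31–42 → 12 bp
  43–69 → 27 bp
  70–109 → 40 bp
  110–133 → 24 bp
  134–203 then 1–30 → 70 + 30 = 100 bp
Sorted largest to smallest: 100, 40, 27, 24, 12 bp.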